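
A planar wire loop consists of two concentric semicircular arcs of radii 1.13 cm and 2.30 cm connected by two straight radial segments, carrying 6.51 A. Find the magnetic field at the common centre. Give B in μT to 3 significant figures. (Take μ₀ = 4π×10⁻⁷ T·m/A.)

The radial connectors point toward the centre, so dl × r̂ = 0 and they contribute nothing.
Each semicircle gives μ₀I/(4R): inner arc 1.81×10⁻⁴ T, outer arc 8.89×10⁻⁵ T.
The two arcs carry current in opposite angular senses, so their fields oppose: B = |1.81×10⁻⁴ − 8.89×10⁻⁵| = 9.21×10⁻⁵ T.

B ≈ 92.1 μT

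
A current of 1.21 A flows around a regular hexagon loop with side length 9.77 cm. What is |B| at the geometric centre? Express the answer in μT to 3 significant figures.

Each side is a finite straight segment at perpendicular distance d = a/(2 tan(π/6)) = 0.08461 m from the centre, with end-angles ±π/6.
One side contributes B₁ = (μ₀I/4πd)·2 sin(π/6) = 1.43×10⁻⁶ T.
All 6 sides add in the same direction: B = 6 × 1.43×10⁻⁶ = 8.58×10⁻⁶ T.

B ≈ 8.58 μT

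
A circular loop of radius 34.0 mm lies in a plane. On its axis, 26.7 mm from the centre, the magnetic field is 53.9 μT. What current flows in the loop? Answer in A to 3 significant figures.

I ≈ 6.00 A

On the axis of a loop, B = μ₀IR²/[2(R²+z²)^(3/2)], so I = 2B(R²+z²)^(3/2)/(μ₀R²).
R² + z² = 0.001156 + 0.0007129 = 0.001869 m²; raised to 3/2 gives 8.08×10⁻⁵ m³.
I = 2 × 5.39×10⁻⁵ × 8.08×10⁻⁵ / (1.26×10⁻⁶ × 0.001156) = 6.00 A.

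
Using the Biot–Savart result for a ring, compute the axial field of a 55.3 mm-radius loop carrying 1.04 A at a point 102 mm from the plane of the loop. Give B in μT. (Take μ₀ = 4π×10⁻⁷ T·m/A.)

On the axis of a circular loop, B = μ₀IR² / [2(R²+z²)^(3/2)].
R² + z² = (0.0553)² + (0.102)² = 0.01346 m², and (R²+z²)^(3/2) = 1.56×10⁻³ m³.
B = (4π×10⁻⁷ × 1.04 × 0.003058) / (2 × 1.56×10⁻³) = 1.28×10⁻⁶ T.

B ≈ 1.28 μT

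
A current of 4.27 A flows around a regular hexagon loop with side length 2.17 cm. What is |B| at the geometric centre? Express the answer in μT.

B ≈ 136 μT

Each side is a finite straight segment at perpendicular distance d = a/(2 tan(π/6)) = 0.01879 m from the centre, with end-angles ±π/6.
One side contributes B₁ = (μ₀I/4πd)·2 sin(π/6) = 2.27×10⁻⁵ T.
All 6 sides add in the same direction: B = 6 × 2.27×10⁻⁵ = 1.36×10⁻⁴ T.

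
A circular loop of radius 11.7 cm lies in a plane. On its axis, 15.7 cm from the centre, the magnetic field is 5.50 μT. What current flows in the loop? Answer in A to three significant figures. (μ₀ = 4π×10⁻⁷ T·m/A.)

On the axis of a loop, B = μ₀IR²/[2(R²+z²)^(3/2)], so I = 2B(R²+z²)^(3/2)/(μ₀R²).
R² + z² = 0.01369 + 0.02465 = 0.03834 m²; raised to 3/2 gives 7.51×10⁻³ m³.
I = 2 × 5.50×10⁻⁶ × 7.51×10⁻³ / (1.26×10⁻⁶ × 0.01369) = 4.80 A.

I ≈ 4.80 A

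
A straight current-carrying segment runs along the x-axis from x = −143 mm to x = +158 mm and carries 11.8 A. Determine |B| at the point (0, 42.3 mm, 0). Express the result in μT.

For a finite straight segment, B = (μ₀I/4πd)(sinθ₁ + sinθ₂), where θ₁, θ₂ are the angles from the perpendicular to each end.
The perpendicular distance is d = 0.0423 m; the end-offsets along the wire are a = 0.143 m and b = 0.158 m.
sinθ₁ = 0.143/√(0.143²+0.0423²) = 0.9589; sinθ₂ = 0.158/√(0.158²+0.0423²) = 0.9660.
B = (4π×10⁻⁷ × 11.8) / (4π × 0.0423) × (0.9589 + 0.9660) = 5.37×10⁻⁵ T.

B ≈ 53.7 μT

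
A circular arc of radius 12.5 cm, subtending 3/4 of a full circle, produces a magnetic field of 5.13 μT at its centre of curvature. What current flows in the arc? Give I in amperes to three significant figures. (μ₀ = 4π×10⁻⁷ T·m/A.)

For a circular arc, B = μ₀Iφ/(4πR) with φ in radians; here φ = 4.712 rad.
So I = 4πRB/(μ₀φ) = 4π × 0.125 × 5.13×10⁻⁶ / (4π×10⁻⁷ × 4.712) = 1.36 A.

I ≈ 1.36 A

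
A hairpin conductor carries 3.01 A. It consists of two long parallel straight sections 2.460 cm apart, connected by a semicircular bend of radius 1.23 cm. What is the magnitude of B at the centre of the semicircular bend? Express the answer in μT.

B ≈ 126 μT

The semicircular arc contributes B_arc = μ₀I·π/(4πR) = μ₀I/(4R) = 7.69×10⁻⁵ T.
Each semi-infinite lead is at perpendicular distance R = 0.0123 m from the centre, with the perpendicular foot at its near end, so it contributes μ₀I/(4πR); both point the same way, together 4.89×10⁻⁵ T.
Arc and leads all point the same direction: B = 7.69×10⁻⁵ + 4.89×10⁻⁵ = 1.26×10⁻⁴ T.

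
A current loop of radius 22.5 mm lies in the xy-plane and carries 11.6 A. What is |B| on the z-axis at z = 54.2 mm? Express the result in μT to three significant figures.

B ≈ 18.3 μT

On the axis of a circular loop, B = μ₀IR² / [2(R²+z²)^(3/2)].
R² + z² = (0.0225)² + (0.0542)² = 0.003444 m², and (R²+z²)^(3/2) = 2.02×10⁻⁴ m³.
B = (4π×10⁻⁷ × 11.6 × 0.0005062) / (2 × 2.02×10⁻⁴) = 1.83×10⁻⁵ T.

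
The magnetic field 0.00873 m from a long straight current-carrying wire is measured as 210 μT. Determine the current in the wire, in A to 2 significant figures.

For a long straight wire B = μ₀I/(2πd), so I = 2πdB/μ₀.
I = 2π × 0.00873 × 2.10×10⁻⁴ / (4π×10⁻⁷) = 9.17 A.

I ≈ 9.2 A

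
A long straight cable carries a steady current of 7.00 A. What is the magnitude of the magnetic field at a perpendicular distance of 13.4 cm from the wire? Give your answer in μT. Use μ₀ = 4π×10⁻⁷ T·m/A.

For an infinitely long straight wire, B = μ₀I/(2πd).
B = (4π×10⁻⁷ × 7.00) / (2π × 0.134) = 1.04×10⁻⁵ T.

B ≈ 10.4 μT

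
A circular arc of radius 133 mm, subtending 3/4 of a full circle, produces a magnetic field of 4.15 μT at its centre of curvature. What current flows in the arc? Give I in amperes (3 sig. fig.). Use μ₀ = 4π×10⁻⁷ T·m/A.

I ≈ 1.17 A

For a circular arc, B = μ₀Iφ/(4πR) with φ in radians; here φ = 4.712 rad.
So I = 4πRB/(μ₀φ) = 4π × 0.133 × 4.15×10⁻⁶ / (4π×10⁻⁷ × 4.712) = 1.17 A.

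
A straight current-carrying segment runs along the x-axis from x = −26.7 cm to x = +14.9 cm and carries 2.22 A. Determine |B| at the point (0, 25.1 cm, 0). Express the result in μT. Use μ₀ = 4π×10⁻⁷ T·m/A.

B ≈ 1.10 μT

For a finite straight segment, B = (μ₀I/4πd)(sinθ₁ + sinθ₂), where θ₁, θ₂ are the angles from the perpendicular to each end.
The perpendicular distance is d = 0.251 m; the end-offsets along the wire are a = 0.267 m and b = 0.149 m.
sinθ₁ = 0.267/√(0.267²+0.251²) = 0.7286; sinθ₂ = 0.149/√(0.149²+0.251²) = 0.5105.
B = (4π×10⁻⁷ × 2.22) / (4π × 0.251) × (0.7286 + 0.5105) = 1.10×10⁻⁶ T.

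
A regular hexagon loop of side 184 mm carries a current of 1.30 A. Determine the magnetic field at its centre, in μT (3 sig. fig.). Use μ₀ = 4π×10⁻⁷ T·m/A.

B ≈ 4.89 μT

Each side is a finite straight segment at perpendicular distance d = a/(2 tan(π/6)) = 0.1593 m from the centre, with end-angles ±π/6.
One side contributes B₁ = (μ₀I/4πd)·2 sin(π/6) = 8.16×10⁻⁷ T.
All 6 sides add in the same direction: B = 6 × 8.16×10⁻⁷ = 4.89×10⁻⁶ T.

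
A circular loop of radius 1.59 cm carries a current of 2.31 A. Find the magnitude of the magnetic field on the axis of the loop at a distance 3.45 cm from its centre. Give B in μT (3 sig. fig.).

B ≈ 6.69 μT

On the axis of a circular loop, B = μ₀IR² / [2(R²+z²)^(3/2)].
R² + z² = (0.0159)² + (0.0345)² = 0.001443 m², and (R²+z²)^(3/2) = 5.48×10⁻⁵ m³.
B = (4π×10⁻⁷ × 2.31 × 0.0002528) / (2 × 5.48×10⁻⁵) = 6.69×10⁻⁶ T.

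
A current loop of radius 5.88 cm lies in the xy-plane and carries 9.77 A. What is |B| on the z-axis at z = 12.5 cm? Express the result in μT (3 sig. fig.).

On the axis of a circular loop, B = μ₀IR² / [2(R²+z²)^(3/2)].
R² + z² = (0.0588)² + (0.125)² = 0.01908 m², and (R²+z²)^(3/2) = 2.64×10⁻³ m³.
B = (4π×10⁻⁷ × 9.77 × 0.003457) / (2 × 2.64×10⁻³) = 8.05×10⁻⁶ T.

B ≈ 8.05 μT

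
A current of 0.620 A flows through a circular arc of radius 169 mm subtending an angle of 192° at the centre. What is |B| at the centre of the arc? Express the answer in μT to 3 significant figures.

The Biot–Savart field of a circular arc at its centre is B = μ₀Iφ/(4πR), with φ = 3.351 rad.
B = (4π×10⁻⁷ × 0.620 × 3.351) / (4π × 0.169) = 1.23×10⁻⁶ T.

B ≈ 1.23 μT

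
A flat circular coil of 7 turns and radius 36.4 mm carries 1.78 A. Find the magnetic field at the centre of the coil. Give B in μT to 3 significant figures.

For an N-turn flat coil, B = Nμ₀I/(2R) with R = 0.0364 m.
B = 7 × 3.07×10⁻⁵ T = 2.15×10⁻⁴ T.

B ≈ 215 μT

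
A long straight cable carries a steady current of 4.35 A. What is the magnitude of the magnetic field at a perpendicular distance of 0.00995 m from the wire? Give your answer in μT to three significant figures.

For an infinitely long straight wire, B = μ₀I/(2πd).
B = (4π×10⁻⁷ × 4.35) / (2π × 0.00995) = 8.74×10⁻⁵ T.

B ≈ 87.4 μT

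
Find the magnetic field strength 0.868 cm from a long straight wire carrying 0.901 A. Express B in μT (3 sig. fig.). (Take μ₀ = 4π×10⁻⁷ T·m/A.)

B ≈ 20.8 μT

For an infinitely long straight wire, B = μ₀I/(2πd).
B = (4π×10⁻⁷ × 0.901) / (2π × 0.00868) = 2.08×10⁻⁵ T.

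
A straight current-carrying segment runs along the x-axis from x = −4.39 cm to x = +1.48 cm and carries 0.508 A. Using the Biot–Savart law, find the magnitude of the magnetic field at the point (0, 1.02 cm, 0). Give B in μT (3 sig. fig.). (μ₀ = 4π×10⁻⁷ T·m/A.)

B ≈ 8.95 μT

For a finite straight segment, B = (μ₀I/4πd)(sinθ₁ + sinθ₂), where θ₁, θ₂ are the angles from the perpendicular to each end.
The perpendicular distance is d = 0.0102 m; the end-offsets along the wire are a = 0.0439 m and b = 0.0148 m.
sinθ₁ = 0.0439/√(0.0439²+0.0102²) = 0.9741; sinθ₂ = 0.0148/√(0.0148²+0.0102²) = 0.8234.
B = (4π×10⁻⁷ × 0.508) / (4π × 0.0102) × (0.9741 + 0.8234) = 8.95×10⁻⁶ T.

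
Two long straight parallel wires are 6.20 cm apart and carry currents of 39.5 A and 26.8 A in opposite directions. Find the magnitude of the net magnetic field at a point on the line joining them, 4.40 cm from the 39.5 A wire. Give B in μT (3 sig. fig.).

B ≈ 477 μT

Each long wire gives B = μ₀I/(2πd). Distances are d₁ = 0.044 m and d₂ = 0.018 m.
B₁ = 1.80×10⁻⁴ T, B₂ = 2.98×10⁻⁴ T.
Between antiparallel currents both contributions point the same way, so they add. B = B₁ + B₂ = 1.80×10⁻⁴ + 2.98×10⁻⁴ = 4.77×10⁻⁴ T.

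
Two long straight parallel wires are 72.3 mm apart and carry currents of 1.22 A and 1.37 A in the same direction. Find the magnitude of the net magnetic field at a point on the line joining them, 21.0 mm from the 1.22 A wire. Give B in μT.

Each long wire gives B = μ₀I/(2πd). Distances are d₁ = 0.021 m and d₂ = 0.0513 m.
B₁ = 1.16×10⁻⁵ T, B₂ = 5.34×10⁻⁶ T.
Between parallel currents the two contributions point in opposite directions, so they subtract. B = |B₁ − B₂| = |1.16×10⁻⁵ − 5.34×10⁻⁶| = 6.28×10⁻⁶ T.

B ≈ 6.28 μT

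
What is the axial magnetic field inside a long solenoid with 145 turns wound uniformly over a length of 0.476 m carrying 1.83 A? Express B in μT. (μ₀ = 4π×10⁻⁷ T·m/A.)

Inside a long solenoid, B = μ₀nI with n = 304.6 turns/m.
B = 4π×10⁻⁷ × 304.6 × 1.83 = 7.01×10⁻⁴ T.

B ≈ 701 μT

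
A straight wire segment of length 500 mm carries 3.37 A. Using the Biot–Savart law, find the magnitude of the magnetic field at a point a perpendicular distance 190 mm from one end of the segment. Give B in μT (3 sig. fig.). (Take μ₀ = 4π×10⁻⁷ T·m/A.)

For a finite straight segment, B = (μ₀I/4πd)(sinθ₁ + sinθ₂), where θ₁, θ₂ are the angles from the perpendicular to each end.
The perpendicular foot is at one end, so the two end-offsets along the wire are 0 and L = 0.5 m.
sinθ₁ = 0/√(0²+0.19²) = 0.0000; sinθ₂ = 0.5/√(0.5²+0.19²) = 0.9348.
B = (4π×10⁻⁷ × 3.37) / (4π × 0.19) × (0.0000 + 0.9348) = 1.66×10⁻⁶ T.

B ≈ 1.66 μT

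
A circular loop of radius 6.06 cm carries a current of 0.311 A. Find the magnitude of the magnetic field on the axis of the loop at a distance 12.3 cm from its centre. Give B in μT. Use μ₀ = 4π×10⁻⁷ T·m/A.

B ≈ 0.278 μT

On the axis of a circular loop, B = μ₀IR² / [2(R²+z²)^(3/2)].
R² + z² = (0.0606)² + (0.123)² = 0.0188 m², and (R²+z²)^(3/2) = 2.58×10⁻³ m³.
B = (4π×10⁻⁷ × 0.311 × 0.003672) / (2 × 2.58×10⁻³) = 2.78×10⁻⁷ T.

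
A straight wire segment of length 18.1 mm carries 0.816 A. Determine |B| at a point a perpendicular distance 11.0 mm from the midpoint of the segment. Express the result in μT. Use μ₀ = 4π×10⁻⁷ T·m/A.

For a finite straight segment, B = (μ₀I/4πd)(sinθ₁ + sinθ₂), where θ₁, θ₂ are the angles from the perpendicular to each end.
The perpendicular from the point meets the wire at its midpoint, so each end is L/2 = 0.00905 m away along the wire.
sinθ₁ = 0.00905/√(0.00905²+0.011²) = 0.6353; sinθ₂ = 0.00905/√(0.00905²+0.011²) = 0.6353.
B = (4π×10⁻⁷ × 0.816) / (4π × 0.011) × (0.6353 + 0.6353) = 9.43×10⁻⁶ T.

B ≈ 9.43 μT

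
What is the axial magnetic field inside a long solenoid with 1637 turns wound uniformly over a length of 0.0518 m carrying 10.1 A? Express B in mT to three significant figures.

Inside a long solenoid, B = μ₀nI with n = 3.160×10⁴ turns/m.
B = 4π×10⁻⁷ × 3.160×10⁴ × 10.1 = 0.401 T.

B ≈ 401 mT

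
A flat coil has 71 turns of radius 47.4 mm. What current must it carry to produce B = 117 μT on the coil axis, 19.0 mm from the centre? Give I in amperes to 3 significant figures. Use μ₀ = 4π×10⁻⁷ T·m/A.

For an N-turn coil, B = Nμ₀IR²/[2(R²+z²)^(3/2)] with R = 0.0474 m, z = 0.019 m, so I = 2B(R²+z²)^(3/2)/(Nμ₀R²) = 2 × 1.17×10⁻⁴ × 1.33×10⁻⁴ / (71 × 4π×10⁻⁷ × 0.002247) = 0.155 A.

I ≈ 0.155 A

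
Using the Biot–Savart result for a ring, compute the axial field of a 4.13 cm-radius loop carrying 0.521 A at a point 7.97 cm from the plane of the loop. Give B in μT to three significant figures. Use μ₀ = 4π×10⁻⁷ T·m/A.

B ≈ 0.772 μT

On the axis of a circular loop, B = μ₀IR² / [2(R²+z²)^(3/2)].
R² + z² = (0.0413)² + (0.0797)² = 0.008058 m², and (R²+z²)^(3/2) = 7.23×10⁻⁴ m³.
B = (4π×10⁻⁷ × 0.521 × 0.001706) / (2 × 7.23×10⁻⁴) = 7.72×10⁻⁷ T.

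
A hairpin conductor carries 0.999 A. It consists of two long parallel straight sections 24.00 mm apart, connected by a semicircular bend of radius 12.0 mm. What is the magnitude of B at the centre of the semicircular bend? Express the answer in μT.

The semicircular arc contributes B_arc = μ₀I·π/(4πR) = μ₀I/(4R) = 2.62×10⁻⁵ T.
Each semi-infinite lead is at perpendicular distance R = 0.012 m from the centre, with the perpendicular foot at its near end, so it contributes μ₀I/(4πR); both point the same way, together 1.66×10⁻⁵ T.
Arc and leads all point the same direction: B = 2.62×10⁻⁵ + 1.66×10⁻⁵ = 4.28×10⁻⁵ T.

B ≈ 42.8 μT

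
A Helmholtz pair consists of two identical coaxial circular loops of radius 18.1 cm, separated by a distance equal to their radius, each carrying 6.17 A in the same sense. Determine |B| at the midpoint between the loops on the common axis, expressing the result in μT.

B ≈ 30.7 μT

Each loop contributes B = μ₀IR²/[2(R²+z²)^(3/2)] on the axis, with z measured from that loop.
Loop 1 (z = 0.0905 m): B₁ = 1.53×10⁻⁵ T. Loop 2 (z = 0.0905 m): B₂ = 1.53×10⁻⁵ T.
The fields add: B = B₁ + B₂ = 3.07×10⁻⁵ T.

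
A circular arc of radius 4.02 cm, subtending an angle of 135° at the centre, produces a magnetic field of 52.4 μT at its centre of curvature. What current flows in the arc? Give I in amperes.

For a circular arc, B = μ₀Iφ/(4πR) with φ in radians; here φ = 2.356 rad.
So I = 4πRB/(μ₀φ) = 4π × 0.0402 × 5.24×10⁻⁵ / (4π×10⁻⁷ × 2.356) = 8.94 A.

I ≈ 8.94 A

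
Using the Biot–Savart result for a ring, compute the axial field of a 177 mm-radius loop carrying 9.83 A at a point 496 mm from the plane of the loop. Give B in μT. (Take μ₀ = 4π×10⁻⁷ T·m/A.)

B ≈ 1.32 μT

On the axis of a circular loop, B = μ₀IR² / [2(R²+z²)^(3/2)].
R² + z² = (0.177)² + (0.496)² = 0.2773 m², and (R²+z²)^(3/2) = 0.146 m³.
B = (4π×10⁻⁷ × 9.83 × 0.03133) / (2 × 0.146) = 1.32×10⁻⁶ T.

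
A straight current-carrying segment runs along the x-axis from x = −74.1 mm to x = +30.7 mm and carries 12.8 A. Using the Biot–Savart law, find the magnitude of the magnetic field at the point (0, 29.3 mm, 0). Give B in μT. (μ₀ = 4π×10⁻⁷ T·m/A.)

For a finite straight segment, B = (μ₀I/4πd)(sinθ₁ + sinθ₂), where θ₁, θ₂ are the angles from the perpendicular to each end.
The perpendicular distance is d = 0.0293 m; the end-offsets along the wire are a = 0.0741 m and b = 0.0307 m.
sinθ₁ = 0.0741/√(0.0741²+0.0293²) = 0.9299; sinθ₂ = 0.0307/√(0.0307²+0.0293²) = 0.7234.
B = (4π×10⁻⁷ × 12.8) / (4π × 0.0293) × (0.9299 + 0.7234) = 7.22×10⁻⁵ T.

B ≈ 72.2 μT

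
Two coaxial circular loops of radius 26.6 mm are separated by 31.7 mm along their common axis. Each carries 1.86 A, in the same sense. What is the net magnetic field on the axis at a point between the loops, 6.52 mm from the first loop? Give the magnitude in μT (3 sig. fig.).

B ≈ 57.1 μT

Each loop contributes B = μ₀IR²/[2(R²+z²)^(3/2)] on the axis, with z measured from that loop.
Loop 1 (z = 0.00652 m): B₁ = 4.03×10⁻⁵ T. Loop 2 (z = 0.02518 m): B₂ = 1.68×10⁻⁵ T.
The fields add: B = B₁ + B₂ = 5.71×10⁻⁵ T.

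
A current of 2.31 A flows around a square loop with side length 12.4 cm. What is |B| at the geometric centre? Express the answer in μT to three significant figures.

Each side is a finite straight segment at perpendicular distance d = a/(2 tan(π/4)) = 0.062 m from the centre, with end-angles ±π/4.
One side contributes B₁ = (μ₀I/4πd)·2 sin(π/4) = 5.27×10⁻⁶ T.
All 4 sides add in the same direction: B = 4 × 5.27×10⁻⁶ = 2.11×10⁻⁵ T.

B ≈ 21.1 μT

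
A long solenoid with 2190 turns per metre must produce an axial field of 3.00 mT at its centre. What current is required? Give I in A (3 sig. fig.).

I ≈ 1.09 A

Inside a long solenoid B = μ₀nI with n = 2190 m⁻¹, so I = B/(μ₀n).
I = 3.00×10⁻³ / (4π×10⁻⁷ × 2190) = 1.09 A.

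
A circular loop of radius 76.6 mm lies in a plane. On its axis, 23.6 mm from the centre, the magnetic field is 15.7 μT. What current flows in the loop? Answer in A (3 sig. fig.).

I ≈ 2.19 A

On the axis of a loop, B = μ₀IR²/[2(R²+z²)^(3/2)], so I = 2B(R²+z²)^(3/2)/(μ₀R²).
R² + z² = 0.005868 + 0.000557 = 0.006425 m²; raised to 3/2 gives 5.15×10⁻⁴ m³.
I = 2 × 1.57×10⁻⁵ × 5.15×10⁻⁴ / (1.26×10⁻⁶ × 0.005868) = 2.19 A.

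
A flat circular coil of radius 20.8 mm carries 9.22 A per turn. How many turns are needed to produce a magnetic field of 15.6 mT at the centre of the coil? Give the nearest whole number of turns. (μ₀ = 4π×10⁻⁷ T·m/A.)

For an N-turn coil, B = Nμ₀I/(2R). A single turn gives B₁ = 2.79×10⁻⁴ T with R = 0.0208 m.
N = B/B₁ = 1.56×10⁻² / 2.79×10⁻⁴ = 56.01.

N = 56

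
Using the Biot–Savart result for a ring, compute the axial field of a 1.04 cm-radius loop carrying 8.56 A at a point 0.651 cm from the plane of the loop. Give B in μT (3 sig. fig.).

On the axis of a circular loop, B = μ₀IR² / [2(R²+z²)^(3/2)].
R² + z² = (0.0104)² + (0.00651)² = 0.0001505 m², and (R²+z²)^(3/2) = 1.85×10⁻⁶ m³.
B = (4π×10⁻⁷ × 8.56 × 0.0001082) / (2 × 1.85×10⁻⁶) = 3.15×10⁻⁴ T.

B ≈ 315 μT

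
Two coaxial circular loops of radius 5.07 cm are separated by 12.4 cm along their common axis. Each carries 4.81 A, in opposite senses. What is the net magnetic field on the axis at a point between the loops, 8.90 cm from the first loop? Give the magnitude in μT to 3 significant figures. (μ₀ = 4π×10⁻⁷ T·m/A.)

Each loop contributes B = μ₀IR²/[2(R²+z²)^(3/2)] on the axis, with z measured from that loop.
Loop 1 (z = 0.089 m): B₁ = 7.23×10⁻⁶ T. Loop 2 (z = 0.035 m): B₂ = 3.32×10⁻⁵ T.
The fields oppose: B = |B₁ − B₂| = 2.60×10⁻⁵ T.

B ≈ 26.0 μT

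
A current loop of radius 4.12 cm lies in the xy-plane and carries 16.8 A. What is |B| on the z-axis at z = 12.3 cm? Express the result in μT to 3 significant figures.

B ≈ 8.21 μT

On the axis of a circular loop, B = μ₀IR² / [2(R²+z²)^(3/2)].
R² + z² = (0.0412)² + (0.123)² = 0.01683 m², and (R²+z²)^(3/2) = 2.18×10⁻³ m³.
B = (4π×10⁻⁷ × 16.8 × 0.001697) / (2 × 2.18×10⁻³) = 8.21×10⁻⁶ T.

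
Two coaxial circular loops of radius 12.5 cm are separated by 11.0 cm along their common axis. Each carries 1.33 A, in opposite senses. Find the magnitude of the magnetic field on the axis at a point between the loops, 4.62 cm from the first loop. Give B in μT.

B ≈ 0.793 μT

Each loop contributes B = μ₀IR²/[2(R²+z²)^(3/2)] on the axis, with z measured from that loop.
Loop 1 (z = 0.0462 m): B₁ = 5.52×10⁻⁶ T. Loop 2 (z = 0.0638 m): B₂ = 4.72×10⁻⁶ T.
The fields oppose: B = |B₁ − B₂| = 7.93×10⁻⁷ T.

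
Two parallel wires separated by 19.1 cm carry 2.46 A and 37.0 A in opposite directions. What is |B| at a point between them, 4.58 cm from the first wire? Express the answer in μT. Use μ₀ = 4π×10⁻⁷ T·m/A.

B ≈ 61.7 μT

Each long wire gives B = μ₀I/(2πd). Distances are d₁ = 0.0458 m and d₂ = 0.1452 m.
B₁ = 1.07×10⁻⁵ T, B₂ = 5.10×10⁻⁵ T.
Between antiparallel currents both contributions point the same way, so they add. B = B₁ + B₂ = 1.07×10⁻⁵ + 5.10×10⁻⁵ = 6.17×10⁻⁵ T.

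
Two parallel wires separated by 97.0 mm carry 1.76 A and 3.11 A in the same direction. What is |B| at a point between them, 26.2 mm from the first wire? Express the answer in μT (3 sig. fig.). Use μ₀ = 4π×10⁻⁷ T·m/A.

B ≈ 4.65 μT

Each long wire gives B = μ₀I/(2πd). Distances are d₁ = 0.0262 m and d₂ = 0.0708 m.
B₁ = 1.34×10⁻⁵ T, B₂ = 8.79×10⁻⁶ T.
Between parallel currents the two contributions point in opposite directions, so they subtract. B = |B₁ − B₂| = |1.34×10⁻⁵ − 8.79×10⁻⁶| = 4.65×10⁻⁶ T.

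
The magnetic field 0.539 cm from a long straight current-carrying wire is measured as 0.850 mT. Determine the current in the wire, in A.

For a long straight wire B = μ₀I/(2πd), so I = 2πdB/μ₀.
I = 2π × 0.00539 × 8.50×10⁻⁴ / (4π×10⁻⁷) = 22.9 A.

I ≈ 22.9 A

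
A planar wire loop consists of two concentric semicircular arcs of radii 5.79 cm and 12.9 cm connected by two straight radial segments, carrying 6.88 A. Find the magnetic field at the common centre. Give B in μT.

The radial connectors point toward the centre, so dl × r̂ = 0 and they contribute nothing.
Each semicircle gives μ₀I/(4R): inner arc 3.73×10⁻⁵ T, outer arc 1.68×10⁻⁵ T.
The two arcs carry current in opposite angular senses, so their fields oppose: B = |3.73×10⁻⁵ − 1.68×10⁻⁵| = 2.06×10⁻⁵ T.

B ≈ 20.6 μT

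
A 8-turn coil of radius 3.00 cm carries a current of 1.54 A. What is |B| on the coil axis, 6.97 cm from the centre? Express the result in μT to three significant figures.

For an N-turn flat coil, B = Nμ₀IR²/[2(R²+z²)^(3/2)] with R = 0.03 m, z = 0.0697 m.
B = 8 × 1.99×10⁻⁶ T = 1.59×10⁻⁵ T.

B ≈ 15.9 μT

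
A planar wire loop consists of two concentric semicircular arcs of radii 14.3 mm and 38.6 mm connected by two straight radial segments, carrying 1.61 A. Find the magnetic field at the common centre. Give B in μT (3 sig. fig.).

The radial connectors point toward the centre, so dl × r̂ = 0 and they contribute nothing.
Each semicircle gives μ₀I/(4R): inner arc 3.54×10⁻⁵ T, outer arc 1.31×10⁻⁵ T.
The two arcs carry current in opposite angular senses, so their fields oppose: B = |3.54×10⁻⁵ − 1.31×10⁻⁵| = 2.23×10⁻⁵ T.

B ≈ 22.3 μT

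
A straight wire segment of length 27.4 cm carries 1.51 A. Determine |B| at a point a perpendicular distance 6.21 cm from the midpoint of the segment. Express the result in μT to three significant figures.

B ≈ 4.43 μT

For a finite straight segment, B = (μ₀I/4πd)(sinθ₁ + sinθ₂), where θ₁, θ₂ are the angles from the perpendicular to each end.
The perpendicular from the point meets the wire at its midpoint, so each end is L/2 = 0.137 m away along the wire.
sinθ₁ = 0.137/√(0.137²+0.0621²) = 0.9108; sinθ₂ = 0.137/√(0.137²+0.0621²) = 0.9108.
B = (4π×10⁻⁷ × 1.51) / (4π × 0.0621) × (0.9108 + 0.9108) = 4.43×10⁻⁶ T.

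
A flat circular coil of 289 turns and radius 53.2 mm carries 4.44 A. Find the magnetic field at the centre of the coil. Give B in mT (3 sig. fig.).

B ≈ 15.2 mT

For an N-turn flat coil, B = Nμ₀I/(2R) with R = 0.0532 m.
B = 289 × 5.24×10⁻⁵ T = 1.52×10⁻² T.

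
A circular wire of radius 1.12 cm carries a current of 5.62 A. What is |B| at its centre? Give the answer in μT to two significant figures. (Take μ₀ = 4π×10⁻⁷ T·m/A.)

At the centre of a circular loop the Biot–Savart law gives B = μ₀I/(2R).
B = (4π×10⁻⁷ × 5.62) / (2 × 0.0112) = 3.15×10⁻⁴ T.

B ≈ 320 μT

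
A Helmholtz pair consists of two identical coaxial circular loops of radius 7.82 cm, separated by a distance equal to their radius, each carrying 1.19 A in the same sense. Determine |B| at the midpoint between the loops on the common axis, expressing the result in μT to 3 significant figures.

Each loop contributes B = μ₀IR²/[2(R²+z²)^(3/2)] on the axis, with z measured from that loop.
Loop 1 (z = 0.0391 m): B₁ = 6.84×10⁻⁶ T. Loop 2 (z = 0.0391 m): B₂ = 6.84×10⁻⁶ T.
The fields add: B = B₁ + B₂ = 1.37×10⁻⁵ T.

B ≈ 13.7 μT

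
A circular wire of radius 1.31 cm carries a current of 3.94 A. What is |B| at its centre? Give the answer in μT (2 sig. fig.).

B ≈ 190 μT

At the centre of a circular loop the Biot–Savart law gives B = μ₀I/(2R).
B = (4π×10⁻⁷ × 3.94) / (2 × 0.0131) = 1.89×10⁻⁴ T.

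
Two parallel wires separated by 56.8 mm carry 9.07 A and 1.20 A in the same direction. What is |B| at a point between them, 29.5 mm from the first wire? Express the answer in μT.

B ≈ 52.7 μT

Each long wire gives B = μ₀I/(2πd). Distances are d₁ = 0.0295 m and d₂ = 0.0273 m.
B₁ = 6.15×10⁻⁵ T, B₂ = 8.79×10⁻⁶ T.
Between parallel currents the two contributions point in opposite directions, so they subtract. B = |B₁ − B₂| = |6.15×10⁻⁵ − 8.79×10⁻⁶| = 5.27×10⁻⁵ T.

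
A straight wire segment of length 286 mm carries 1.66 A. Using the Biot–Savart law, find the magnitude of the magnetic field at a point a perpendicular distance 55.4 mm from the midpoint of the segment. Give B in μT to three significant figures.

B ≈ 5.59 μT

For a finite straight segment, B = (μ₀I/4πd)(sinθ₁ + sinθ₂), where θ₁, θ₂ are the angles from the perpendicular to each end.
The perpendicular from the point meets the wire at its midpoint, so each end is L/2 = 0.143 m away along the wire.
sinθ₁ = 0.143/√(0.143²+0.0554²) = 0.9325; sinθ₂ = 0.143/√(0.143²+0.0554²) = 0.9325.
B = (4π×10⁻⁷ × 1.66) / (4π × 0.0554) × (0.9325 + 0.9325) = 5.59×10⁻⁶ T.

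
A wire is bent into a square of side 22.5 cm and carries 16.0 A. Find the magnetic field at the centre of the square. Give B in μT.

Each side is a finite straight segment at perpendicular distance d = a/(2 tan(π/4)) = 0.1125 m from the centre, with end-angles ±π/4.
One side contributes B₁ = (μ₀I/4πd)·2 sin(π/4) = 2.01×10⁻⁵ T.
All 4 sides add in the same direction: B = 4 × 2.01×10⁻⁵ = 8.05×10⁻⁵ T.

B ≈ 80.5 μT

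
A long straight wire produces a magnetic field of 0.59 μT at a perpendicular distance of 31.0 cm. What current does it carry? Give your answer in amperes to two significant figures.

For a long straight wire B = μ₀I/(2πd), so I = 2πdB/μ₀.
I = 2π × 0.31 × 5.90×10⁻⁷ / (4π×10⁻⁷) = 0.914 A.

I ≈ 0.91 A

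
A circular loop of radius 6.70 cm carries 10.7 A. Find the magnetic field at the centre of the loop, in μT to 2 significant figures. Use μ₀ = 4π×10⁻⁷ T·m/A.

B ≈ 100 μT

At the centre of a circular loop the Biot–Savart law gives B = μ₀I/(2R).
B = (4π×10⁻⁷ × 10.7) / (2 × 0.067) = 1.00×10⁻⁴ T.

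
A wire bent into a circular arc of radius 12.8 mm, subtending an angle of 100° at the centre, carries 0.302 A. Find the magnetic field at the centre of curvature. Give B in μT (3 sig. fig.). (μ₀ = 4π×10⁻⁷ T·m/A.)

The Biot–Savart field of a circular arc at its centre is B = μ₀Iφ/(4πR), with φ = 1.745 rad.
B = (4π×10⁻⁷ × 0.302 × 1.745) / (4π × 0.0128) = 4.12×10⁻⁶ T.

B ≈ 4.12 μT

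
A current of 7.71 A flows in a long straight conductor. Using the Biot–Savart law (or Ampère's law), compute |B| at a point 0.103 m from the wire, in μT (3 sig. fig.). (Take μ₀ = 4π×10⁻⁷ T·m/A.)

B ≈ 15.0 μT

For an infinitely long straight wire, B = μ₀I/(2πd).
B = (4π×10⁻⁷ × 7.71) / (2π × 0.103) = 1.50×10⁻⁵ T.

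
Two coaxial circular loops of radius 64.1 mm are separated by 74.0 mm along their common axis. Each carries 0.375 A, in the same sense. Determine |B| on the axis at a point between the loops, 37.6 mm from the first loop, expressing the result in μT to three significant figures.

Each loop contributes B = μ₀IR²/[2(R²+z²)^(3/2)] on the axis, with z measured from that loop.
Loop 1 (z = 0.0376 m): B₁ = 2.36×10⁻⁶ T. Loop 2 (z = 0.0364 m): B₂ = 2.42×10⁻⁶ T.
The fields add: B = B₁ + B₂ = 4.78×10⁻⁶ T.

B ≈ 4.78 μT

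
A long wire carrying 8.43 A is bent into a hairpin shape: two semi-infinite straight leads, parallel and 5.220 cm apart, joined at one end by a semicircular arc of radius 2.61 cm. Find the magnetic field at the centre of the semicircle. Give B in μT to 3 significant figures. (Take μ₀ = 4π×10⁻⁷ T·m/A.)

The semicircular arc contributes B_arc = μ₀I·π/(4πR) = μ₀I/(4R) = 1.01×10⁻⁴ T.
Each semi-infinite lead is at perpendicular distance R = 0.0261 m from the centre, with the perpendicular foot at its near end, so it contributes μ₀I/(4πR); both point the same way, together 6.46×10⁻⁵ T.
Arc and leads all point the same direction: B = 1.01×10⁻⁴ + 6.46×10⁻⁵ = 1.66×10⁻⁴ T.

B ≈ 166 μT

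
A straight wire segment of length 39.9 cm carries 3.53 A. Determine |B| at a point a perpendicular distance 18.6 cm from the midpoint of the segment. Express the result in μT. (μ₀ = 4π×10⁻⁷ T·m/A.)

B ≈ 2.78 μT

For a finite straight segment, B = (μ₀I/4πd)(sinθ₁ + sinθ₂), where θ₁, θ₂ are the angles from the perpendicular to each end.
The perpendicular from the point meets the wire at its midpoint, so each end is L/2 = 0.1995 m away along the wire.
sinθ₁ = 0.1995/√(0.1995²+0.186²) = 0.7314; sinθ₂ = 0.1995/√(0.1995²+0.186²) = 0.7314.
B = (4π×10⁻⁷ × 3.53) / (4π × 0.186) × (0.7314 + 0.7314) = 2.78×10⁻⁶ T.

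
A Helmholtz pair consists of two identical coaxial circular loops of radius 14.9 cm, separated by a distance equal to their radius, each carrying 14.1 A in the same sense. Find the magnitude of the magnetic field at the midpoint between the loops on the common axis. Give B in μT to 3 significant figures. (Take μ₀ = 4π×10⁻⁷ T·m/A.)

Each loop contributes B = μ₀IR²/[2(R²+z²)^(3/2)] on the axis, with z measured from that loop.
Loop 1 (z = 0.0745 m): B₁ = 4.25×10⁻⁵ T. Loop 2 (z = 0.0745 m): B₂ = 4.25×10⁻⁵ T.
The fields add: B = B₁ + B₂ = 8.51×10⁻⁵ T.

B ≈ 85.1 μT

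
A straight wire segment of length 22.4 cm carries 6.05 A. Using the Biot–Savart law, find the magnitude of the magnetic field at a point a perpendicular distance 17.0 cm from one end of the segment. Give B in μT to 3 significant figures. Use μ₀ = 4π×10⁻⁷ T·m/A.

For a finite straight segment, B = (μ₀I/4πd)(sinθ₁ + sinθ₂), where θ₁, θ₂ are the angles from the perpendicular to each end.
The perpendicular foot is at one end, so the two end-offsets along the wire are 0 and L = 0.224 m.
sinθ₁ = 0/√(0²+0.17²) = 0.0000; sinθ₂ = 0.224/√(0.224²+0.17²) = 0.7966.
B = (4π×10⁻⁷ × 6.05) / (4π × 0.17) × (0.0000 + 0.7966) = 2.83×10⁻⁶ T.

B ≈ 2.83 μT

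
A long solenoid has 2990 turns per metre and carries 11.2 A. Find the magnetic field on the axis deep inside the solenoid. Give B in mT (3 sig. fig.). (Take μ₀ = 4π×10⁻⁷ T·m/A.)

Inside a long solenoid, B = μ₀nI with n = 2990 turns/m.
B = 4π×10⁻⁷ × 2990 × 11.2 = 4.21×10⁻² T.

B ≈ 42.1 mT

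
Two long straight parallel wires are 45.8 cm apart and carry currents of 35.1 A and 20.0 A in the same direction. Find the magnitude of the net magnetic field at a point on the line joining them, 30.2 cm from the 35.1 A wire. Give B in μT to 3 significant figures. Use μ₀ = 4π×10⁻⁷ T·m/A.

Each long wire gives B = μ₀I/(2πd). Distances are d₁ = 0.302 m and d₂ = 0.156 m.
B₁ = 2.32×10⁻⁵ T, B₂ = 2.56×10⁻⁵ T.
Between parallel currents the two contributions point in opposite directions, so they subtract. B = |B₁ − B₂| = |2.32×10⁻⁵ − 2.56×10⁻⁵| = 2.40×10⁻⁶ T.

B ≈ 2.40 μT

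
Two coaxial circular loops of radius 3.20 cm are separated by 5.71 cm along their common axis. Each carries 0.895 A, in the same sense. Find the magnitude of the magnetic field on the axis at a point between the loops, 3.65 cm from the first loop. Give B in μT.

B ≈ 15.5 μT

Each loop contributes B = μ₀IR²/[2(R²+z²)^(3/2)] on the axis, with z measured from that loop.
Loop 1 (z = 0.0365 m): B₁ = 5.03×10⁻⁶ T. Loop 2 (z = 0.0206 m): B₂ = 1.04×10⁻⁵ T.
The fields add: B = B₁ + B₂ = 1.55×10⁻⁵ T.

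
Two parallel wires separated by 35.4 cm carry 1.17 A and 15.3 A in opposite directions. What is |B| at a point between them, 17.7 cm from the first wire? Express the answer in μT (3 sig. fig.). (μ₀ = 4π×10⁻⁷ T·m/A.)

Each long wire gives B = μ₀I/(2πd). Distances are d₁ = 0.177 m and d₂ = 0.177 m.
B₁ = 1.32×10⁻⁶ T, B₂ = 1.73×10⁻⁵ T.
Between antiparallel currents both contributions point the same way, so they add. B = B₁ + B₂ = 1.32×10⁻⁶ + 1.73×10⁻⁵ = 1.86×10⁻⁵ T.

B ≈ 18.6 μT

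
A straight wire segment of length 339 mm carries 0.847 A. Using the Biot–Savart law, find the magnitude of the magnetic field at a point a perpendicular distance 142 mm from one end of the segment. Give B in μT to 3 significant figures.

For a finite straight segment, B = (μ₀I/4πd)(sinθ₁ + sinθ₂), where θ₁, θ₂ are the angles from the perpendicular to each end.
The perpendicular foot is at one end, so the two end-offsets along the wire are 0 and L = 0.339 m.
sinθ₁ = 0/√(0²+0.142²) = 0.0000; sinθ₂ = 0.339/√(0.339²+0.142²) = 0.9224.
B = (4π×10⁻⁷ × 0.847) / (4π × 0.142) × (0.0000 + 0.9224) = 5.50×10⁻⁷ T.

B ≈ 0.550 μT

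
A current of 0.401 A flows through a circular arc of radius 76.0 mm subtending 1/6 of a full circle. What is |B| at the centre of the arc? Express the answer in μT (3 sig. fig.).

B ≈ 0.553 μT

The Biot–Savart field of a circular arc at its centre is B = μ₀Iφ/(4πR), with φ = 1.047 rad.
B = (4π×10⁻⁷ × 0.401 × 1.047) / (4π × 0.076) = 5.53×10⁻⁷ T.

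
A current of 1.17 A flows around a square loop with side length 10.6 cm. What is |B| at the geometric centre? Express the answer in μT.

B ≈ 12.5 μT

Each side is a finite straight segment at perpendicular distance d = a/(2 tan(π/4)) = 0.053 m from the centre, with end-angles ±π/4.
One side contributes B₁ = (μ₀I/4πd)·2 sin(π/4) = 3.12×10⁻⁶ T.
All 4 sides add in the same direction: B = 4 × 3.12×10⁻⁶ = 1.25×10⁻⁵ T.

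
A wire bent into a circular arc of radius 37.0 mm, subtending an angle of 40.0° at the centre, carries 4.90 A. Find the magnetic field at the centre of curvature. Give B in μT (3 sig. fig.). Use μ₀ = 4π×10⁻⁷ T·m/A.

B ≈ 9.25 μT

The Biot–Savart field of a circular arc at its centre is B = μ₀Iφ/(4πR), with φ = 0.6981 rad.
B = (4π×10⁻⁷ × 4.90 × 0.6981) / (4π × 0.037) = 9.25×10⁻⁶ T.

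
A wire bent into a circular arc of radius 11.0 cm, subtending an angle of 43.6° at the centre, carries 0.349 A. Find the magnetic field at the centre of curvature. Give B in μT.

B ≈ 0.241 μT

The Biot–Savart field of a circular arc at its centre is B = μ₀Iφ/(4πR), with φ = 0.761 rad.
B = (4π×10⁻⁷ × 0.349 × 0.761) / (4π × 0.11) = 2.41×10⁻⁷ T.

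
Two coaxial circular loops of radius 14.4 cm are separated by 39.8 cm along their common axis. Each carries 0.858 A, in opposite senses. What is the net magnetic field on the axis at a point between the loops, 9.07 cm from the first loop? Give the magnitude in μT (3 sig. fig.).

Each loop contributes B = μ₀IR²/[2(R²+z²)^(3/2)] on the axis, with z measured from that loop.
Loop 1 (z = 0.0907 m): B₁ = 2.27×10⁻⁶ T. Loop 2 (z = 0.3073 m): B₂ = 2.86×10⁻⁷ T.
The fields oppose: B = |B₁ − B₂| = 1.98×10⁻⁶ T.

B ≈ 1.98 μT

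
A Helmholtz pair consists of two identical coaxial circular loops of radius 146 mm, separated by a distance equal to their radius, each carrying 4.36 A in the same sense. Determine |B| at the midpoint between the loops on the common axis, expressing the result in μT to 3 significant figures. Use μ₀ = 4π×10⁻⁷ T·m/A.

B ≈ 26.9 μT

Each loop contributes B = μ₀IR²/[2(R²+z²)^(3/2)] on the axis, with z measured from that loop.
Loop 1 (z = 0.073 m): B₁ = 1.34×10⁻⁵ T. Loop 2 (z = 0.073 m): B₂ = 1.34×10⁻⁵ T.
The fields add: B = B₁ + B₂ = 2.69×10⁻⁵ T.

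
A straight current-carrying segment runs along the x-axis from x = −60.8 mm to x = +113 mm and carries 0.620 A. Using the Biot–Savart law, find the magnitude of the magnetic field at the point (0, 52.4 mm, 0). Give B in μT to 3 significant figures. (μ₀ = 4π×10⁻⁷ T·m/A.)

B ≈ 1.97 μT

For a finite straight segment, B = (μ₀I/4πd)(sinθ₁ + sinθ₂), where θ₁, θ₂ are the angles from the perpendicular to each end.
The perpendicular distance is d = 0.0524 m; the end-offsets along the wire are a = 0.0608 m and b = 0.113 m.
sinθ₁ = 0.0608/√(0.0608²+0.0524²) = 0.7575; sinθ₂ = 0.113/√(0.113²+0.0524²) = 0.9072.
B = (4π×10⁻⁷ × 0.620) / (4π × 0.0524) × (0.7575 + 0.9072) = 1.97×10⁻⁶ T.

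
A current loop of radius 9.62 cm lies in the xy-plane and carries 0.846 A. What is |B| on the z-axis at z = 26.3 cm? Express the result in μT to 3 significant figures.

B ≈ 0.224 μT

On the axis of a circular loop, B = μ₀IR² / [2(R²+z²)^(3/2)].
R² + z² = (0.0962)² + (0.263)² = 0.07842 m², and (R²+z²)^(3/2) = 2.20×10⁻² m³.
B = (4π×10⁻⁷ × 0.846 × 0.009254) / (2 × 2.20×10⁻²) = 2.24×10⁻⁷ T.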